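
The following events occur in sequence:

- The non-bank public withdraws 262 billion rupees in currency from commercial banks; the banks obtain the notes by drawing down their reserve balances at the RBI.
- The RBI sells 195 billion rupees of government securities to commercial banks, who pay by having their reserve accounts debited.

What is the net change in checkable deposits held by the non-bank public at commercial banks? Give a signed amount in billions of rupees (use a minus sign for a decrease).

RBI balance sheet:
  Assets:      Securities −195B
  Liabilities: Bank reserves −457B, Currency in circulation +262B
Commercial banking system:
  Assets:      Reserves at CB −457B, Securities +195B
  Liabilities: Checkable deposits −262B
So the change in checkable deposits held by the non-bank public at commercial banks is -262 billion.

-262 billion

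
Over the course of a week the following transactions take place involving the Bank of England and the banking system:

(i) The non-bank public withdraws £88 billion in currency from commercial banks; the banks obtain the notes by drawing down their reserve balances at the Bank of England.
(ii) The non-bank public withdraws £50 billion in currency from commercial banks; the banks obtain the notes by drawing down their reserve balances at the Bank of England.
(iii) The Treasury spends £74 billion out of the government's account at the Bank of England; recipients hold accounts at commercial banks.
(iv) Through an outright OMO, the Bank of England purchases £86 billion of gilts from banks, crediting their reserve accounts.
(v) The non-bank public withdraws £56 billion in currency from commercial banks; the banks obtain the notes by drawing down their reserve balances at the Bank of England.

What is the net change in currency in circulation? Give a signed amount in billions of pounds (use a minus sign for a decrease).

+£194 billion

Currency withdrawal £88 billion: notes leave the central bank → +£88B.
Currency withdrawal £50 billion: notes leave the central bank → +£50B.
Government spending £74 billion: no currency enters or leaves circulation → 0.
OMO purchase (from banks) £86 billion: no currency enters or leaves circulation → 0.
Currency withdrawal £56 billion: notes leave the central bank → +£56B.
Net: 88 + 50 + 0 + 0 + 56 = +£194 billion.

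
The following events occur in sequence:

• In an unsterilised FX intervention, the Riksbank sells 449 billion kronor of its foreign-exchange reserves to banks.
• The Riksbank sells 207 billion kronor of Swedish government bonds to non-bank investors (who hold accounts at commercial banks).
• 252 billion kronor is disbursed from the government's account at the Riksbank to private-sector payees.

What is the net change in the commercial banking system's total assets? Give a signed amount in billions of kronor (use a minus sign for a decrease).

FX sale 449 billion kronor: just an asset swap on bank balance sheets → 0.
Asset sale (to non-banks) 207 billion kronor: bank balance sheets shrink → −207B.
Government spending 252 billion kronor: bank balance sheets expand → +252B.
Net: 0 − 207 + 252 = +45 billion.

+45 billion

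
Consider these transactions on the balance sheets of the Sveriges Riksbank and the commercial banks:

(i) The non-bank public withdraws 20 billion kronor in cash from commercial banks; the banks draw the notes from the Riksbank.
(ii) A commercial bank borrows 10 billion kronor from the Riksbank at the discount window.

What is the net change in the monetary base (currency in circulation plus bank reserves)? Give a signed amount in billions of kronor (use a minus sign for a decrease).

+10 billion

Currency withdrawal 20 billion kronor: just a shift between currency and reserves — both are base money → 0.
Discount-window loan 10 billion kronor: Riksbank balance sheet expands → +10B.
Net: 0 + 10 = +10 billion.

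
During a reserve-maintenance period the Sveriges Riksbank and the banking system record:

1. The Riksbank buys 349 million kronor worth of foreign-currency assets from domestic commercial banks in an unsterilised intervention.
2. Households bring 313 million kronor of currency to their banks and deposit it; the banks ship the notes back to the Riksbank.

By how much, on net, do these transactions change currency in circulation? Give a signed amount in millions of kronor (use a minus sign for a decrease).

-313 million

FX purchase 349 million kronor: no currency enters or leaves circulation → 0.
Currency deposit 313 million kronor: notes return to the central bank → −313M.
Net: 0 − 313 = -313 million.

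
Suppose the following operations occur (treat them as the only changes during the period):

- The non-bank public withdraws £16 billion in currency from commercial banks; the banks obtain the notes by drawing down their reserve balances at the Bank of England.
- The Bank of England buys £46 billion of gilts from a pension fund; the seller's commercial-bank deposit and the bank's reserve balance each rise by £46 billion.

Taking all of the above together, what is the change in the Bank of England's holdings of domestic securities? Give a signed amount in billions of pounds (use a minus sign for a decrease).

+£46 billion

Bank of England balance sheet:
  Assets:      Securities +£46B
  Liabilities: Bank reserves +£30B, Currency in circulation +£16B
So the change in the Bank of England's holdings of domestic securities is +£46 billion.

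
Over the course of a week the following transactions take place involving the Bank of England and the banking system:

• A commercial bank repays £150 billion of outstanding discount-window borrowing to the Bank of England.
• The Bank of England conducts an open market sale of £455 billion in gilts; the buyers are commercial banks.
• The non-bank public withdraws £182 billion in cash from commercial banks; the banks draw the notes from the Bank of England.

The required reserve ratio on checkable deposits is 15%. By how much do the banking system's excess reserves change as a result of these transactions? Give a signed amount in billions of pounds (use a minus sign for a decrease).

Discount-window repayment £150 billion: reserves −£150B, deposits 0.
OMO sale (to banks) £455 billion: reserves −£455B, deposits 0.
Currency withdrawal £182 billion: reserves −£182B, deposits −£182B.
Totals: Δreserves = −£787B, Δdeposits = −£182B.
Δrequired reserves = 15% × −£182B = −£27.3B.
Δexcess reserves = Δreserves − Δrequired = −£787B − (−£27.3B) = -£759.7 billion.

-£759.7 billion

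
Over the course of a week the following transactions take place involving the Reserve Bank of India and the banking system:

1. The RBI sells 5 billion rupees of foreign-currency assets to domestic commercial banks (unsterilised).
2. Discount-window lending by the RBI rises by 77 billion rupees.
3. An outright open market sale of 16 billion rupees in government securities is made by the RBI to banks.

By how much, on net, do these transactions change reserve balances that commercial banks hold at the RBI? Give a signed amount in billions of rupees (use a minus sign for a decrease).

RBI balance sheet:
  Assets:      Securities −16B, Loans to banks +77B, Foreign assets −5B
  Liabilities: Bank reserves +56B
So the change in reserve balances that commercial banks hold at the RBI is +56 billion.

+56 billion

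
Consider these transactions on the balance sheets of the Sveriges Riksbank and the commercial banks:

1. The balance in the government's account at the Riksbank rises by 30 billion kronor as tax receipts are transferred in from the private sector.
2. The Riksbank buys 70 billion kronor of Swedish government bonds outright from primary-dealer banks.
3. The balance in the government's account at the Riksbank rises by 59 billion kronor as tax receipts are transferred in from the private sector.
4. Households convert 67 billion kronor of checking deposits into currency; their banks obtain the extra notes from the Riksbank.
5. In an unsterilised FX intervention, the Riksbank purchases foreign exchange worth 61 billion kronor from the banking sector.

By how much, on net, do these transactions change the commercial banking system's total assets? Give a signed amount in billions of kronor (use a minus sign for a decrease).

-156 billion

Government account inflow 30 billion kronor: bank balance sheets shrink → −30B.
OMO purchase (from banks) 70 billion kronor: just an asset swap on bank balance sheets → 0.
Government account inflow 59 billion kronor: bank balance sheets shrink → −59B.
Currency withdrawal 67 billion kronor: bank balance sheets shrink → −67B.
FX purchase 61 billion kronor: just an asset swap on bank balance sheets → 0.
Net: −30 + 0 − 59 − 67 + 0 = -156 billion.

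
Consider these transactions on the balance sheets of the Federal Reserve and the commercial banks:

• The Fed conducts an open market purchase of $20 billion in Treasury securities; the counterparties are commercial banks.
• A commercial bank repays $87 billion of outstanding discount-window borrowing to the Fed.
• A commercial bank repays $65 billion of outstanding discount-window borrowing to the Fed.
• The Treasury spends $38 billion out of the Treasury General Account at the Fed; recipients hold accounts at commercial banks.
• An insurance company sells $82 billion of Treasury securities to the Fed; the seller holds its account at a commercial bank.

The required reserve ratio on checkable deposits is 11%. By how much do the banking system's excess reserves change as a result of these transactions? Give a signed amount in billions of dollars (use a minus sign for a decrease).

OMO purchase (from banks) $20 billion: reserves +$20B, deposits 0.
Discount-window repayment $87 billion: reserves −$87B, deposits 0.
Discount-window repayment $65 billion: reserves −$65B, deposits 0.
Government spending $38 billion: reserves +$38B, deposits +$38B.
Asset purchase (from non-banks) $82 billion: reserves +$82B, deposits +$82B.
Totals: Δreserves = −$12B, Δdeposits = +$120B.
Δrequired reserves = 11% × +$120B = +$13.2B.
Δexcess reserves = Δreserves − Δrequired = −$12B − (+$13.2B) = -$25.2 billion.

-$25.2 billion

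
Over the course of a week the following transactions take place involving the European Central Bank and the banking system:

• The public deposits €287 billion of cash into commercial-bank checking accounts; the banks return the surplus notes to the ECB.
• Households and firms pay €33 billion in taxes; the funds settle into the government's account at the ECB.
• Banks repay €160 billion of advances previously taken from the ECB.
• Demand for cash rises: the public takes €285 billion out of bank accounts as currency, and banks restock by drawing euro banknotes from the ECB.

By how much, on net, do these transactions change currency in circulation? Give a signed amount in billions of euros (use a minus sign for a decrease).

ECB balance sheet:
  Assets:      Loans to banks −€160B
  Liabilities: Bank reserves −€191B, Currency in circulation −€2B, Government deposits +€33B
Commercial banking system:
  Assets:      Reserves at CB −€191B
  Liabilities: Checkable deposits −€31B, Borrowings from CB −€160B
So the change in currency in circulation is -€2 billion.

-€2 billion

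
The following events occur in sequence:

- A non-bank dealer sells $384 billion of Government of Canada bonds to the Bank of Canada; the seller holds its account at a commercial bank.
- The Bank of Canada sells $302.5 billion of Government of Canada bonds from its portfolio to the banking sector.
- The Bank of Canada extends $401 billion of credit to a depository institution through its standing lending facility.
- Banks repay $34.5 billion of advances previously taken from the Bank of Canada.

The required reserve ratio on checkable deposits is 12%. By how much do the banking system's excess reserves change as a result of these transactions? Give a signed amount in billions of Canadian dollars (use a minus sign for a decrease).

Asset purchase (from non-banks) $384 billion: reserves +$384B, deposits +$384B.
OMO sale (to banks) $302.5 billion: reserves −$302.5B, deposits 0.
Discount-window loan $401 billion: reserves +$401B, deposits 0.
Discount-window repayment $34.5 billion: reserves −$34.5B, deposits 0.
Totals: Δreserves = +$448B, Δdeposits = +$384B.
Δrequired reserves = 12% × +$384B = +$46.08B.
Δexcess reserves = Δreserves − Δrequired = +$448B − (+$46.08B) = +$401.92 billion.

+$401.92 billion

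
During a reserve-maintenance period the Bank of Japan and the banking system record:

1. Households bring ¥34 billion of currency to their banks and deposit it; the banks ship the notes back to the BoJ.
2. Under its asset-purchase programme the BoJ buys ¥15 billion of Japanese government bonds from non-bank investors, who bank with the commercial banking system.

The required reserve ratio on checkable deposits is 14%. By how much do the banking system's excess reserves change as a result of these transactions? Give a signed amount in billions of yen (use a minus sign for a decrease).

Currency deposit ¥34 billion: reserves +¥34B, deposits +¥34B.
Asset purchase (from non-banks) ¥15 billion: reserves +¥15B, deposits +¥15B.
Totals: Δreserves = +¥49B, Δdeposits = +¥49B.
Δrequired reserves = 14% × +¥49B = +¥6.86B.
Δexcess reserves = Δreserves − Δrequired = +¥49B − (+¥6.86B) = +¥42.14 billion.

+¥42.14 billion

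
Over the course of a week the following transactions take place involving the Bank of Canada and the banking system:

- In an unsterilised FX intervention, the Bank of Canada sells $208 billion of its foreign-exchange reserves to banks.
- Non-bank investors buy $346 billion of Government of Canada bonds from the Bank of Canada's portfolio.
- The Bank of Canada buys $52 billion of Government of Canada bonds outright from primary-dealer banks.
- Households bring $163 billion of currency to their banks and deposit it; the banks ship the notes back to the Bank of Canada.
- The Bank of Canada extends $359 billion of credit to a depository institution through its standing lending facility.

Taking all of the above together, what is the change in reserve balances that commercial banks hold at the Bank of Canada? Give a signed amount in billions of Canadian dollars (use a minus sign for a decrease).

FX sale $208 billion: the buying banks pay out of their reserve balances → −$208B.
Asset sale (to non-banks) $346 billion: the non-bank buyers' banks settle from reserves → −$346B.
OMO purchase (from banks) $52 billion: the Bank of Canada pays by crediting reserve accounts → +$52B.
Currency deposit $163 billion: returned notes are swapped for reserve credit → +$163B.
Discount-window loan $359 billion: the loan is credited to the bank's reserve account → +$359B.
Net: −208 − 346 + 52 + 163 + 359 = +$20 billion.

+$20 billion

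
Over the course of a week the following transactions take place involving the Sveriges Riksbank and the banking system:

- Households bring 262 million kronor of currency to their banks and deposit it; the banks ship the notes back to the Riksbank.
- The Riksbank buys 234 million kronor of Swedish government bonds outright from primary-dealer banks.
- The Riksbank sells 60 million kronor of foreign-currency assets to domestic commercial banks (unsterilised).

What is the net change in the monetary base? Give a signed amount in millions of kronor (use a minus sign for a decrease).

+174 million

Currency deposit 262 million kronor: just a shift between currency and reserves — both are base money → 0.
OMO purchase (from banks) 234 million kronor: Riksbank balance sheet expands → +234M.
FX sale 60 million kronor: Riksbank balance sheet contracts → −60M.
Net: 0 + 234 − 60 = +174 million.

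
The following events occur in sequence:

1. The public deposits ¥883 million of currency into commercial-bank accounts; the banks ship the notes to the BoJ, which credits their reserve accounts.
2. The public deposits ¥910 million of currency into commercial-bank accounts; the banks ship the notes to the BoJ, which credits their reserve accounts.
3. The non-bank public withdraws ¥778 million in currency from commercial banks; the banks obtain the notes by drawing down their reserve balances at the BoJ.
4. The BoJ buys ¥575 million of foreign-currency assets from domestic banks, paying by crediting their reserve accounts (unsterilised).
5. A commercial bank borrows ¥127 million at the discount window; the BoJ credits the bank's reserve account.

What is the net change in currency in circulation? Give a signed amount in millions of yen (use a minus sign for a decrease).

BoJ balance sheet:
  Assets:      Loans to banks +¥127M, Foreign assets +¥575M
  Liabilities: Bank reserves +¥1717M, Currency in circulation −¥1015M
Commercial banking system:
  Assets:      Reserves at CB +¥1717M, Foreign assets −¥575M
  Liabilities: Checkable deposits +¥1015M, Borrowings from CB +¥127M
So the change in currency in circulation is -¥1015 million.

-¥1015 million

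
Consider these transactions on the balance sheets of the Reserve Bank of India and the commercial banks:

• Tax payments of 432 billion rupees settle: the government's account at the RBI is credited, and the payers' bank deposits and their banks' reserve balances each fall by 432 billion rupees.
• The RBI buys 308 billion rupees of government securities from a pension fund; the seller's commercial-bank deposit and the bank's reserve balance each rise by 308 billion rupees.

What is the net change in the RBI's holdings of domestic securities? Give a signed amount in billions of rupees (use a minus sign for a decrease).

+308 billion

Government account inflow 432 billion rupees: the RBI's securities portfolio is untouched → 0.
Asset purchase (from non-banks) 308 billion rupees: securities added to the RBI's portfolio → +308B.
Net: 0 + 308 = +308 billion.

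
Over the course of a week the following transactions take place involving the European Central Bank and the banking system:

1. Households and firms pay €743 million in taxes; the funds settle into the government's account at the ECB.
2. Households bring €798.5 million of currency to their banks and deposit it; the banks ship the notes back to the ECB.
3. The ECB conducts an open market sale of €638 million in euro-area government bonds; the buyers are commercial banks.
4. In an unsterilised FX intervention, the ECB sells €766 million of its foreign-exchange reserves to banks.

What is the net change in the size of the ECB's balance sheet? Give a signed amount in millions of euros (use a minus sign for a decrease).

ECB balance sheet:
  Assets:      Securities −€638M, Foreign assets −€766M
  Liabilities: Bank reserves −€1348.5M, Currency in circulation −€798.5M, Government deposits +€743M
Commercial banking system:
  Assets:      Reserves at CB −€1348.5M, Securities +€638M, Foreign assets +€766M
  Liabilities: Checkable deposits +€55.5M
Change in total ECB assets = -€1404 million.

-€1404 million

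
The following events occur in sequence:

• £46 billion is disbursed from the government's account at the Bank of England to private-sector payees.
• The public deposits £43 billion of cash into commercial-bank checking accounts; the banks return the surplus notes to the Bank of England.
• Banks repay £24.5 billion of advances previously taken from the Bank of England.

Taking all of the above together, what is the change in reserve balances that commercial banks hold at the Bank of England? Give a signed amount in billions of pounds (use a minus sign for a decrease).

Government spending £46 billion: government payments flow into bank reserve accounts → +£46B.
Currency deposit £43 billion: returned notes are swapped for reserve credit → +£43B.
Discount-window repayment £24.5 billion: repayment is debited from reserves → −£24.5B.
Net: 46 + 43 − 24.5 = +£64.5 billion.

+£64.5 billion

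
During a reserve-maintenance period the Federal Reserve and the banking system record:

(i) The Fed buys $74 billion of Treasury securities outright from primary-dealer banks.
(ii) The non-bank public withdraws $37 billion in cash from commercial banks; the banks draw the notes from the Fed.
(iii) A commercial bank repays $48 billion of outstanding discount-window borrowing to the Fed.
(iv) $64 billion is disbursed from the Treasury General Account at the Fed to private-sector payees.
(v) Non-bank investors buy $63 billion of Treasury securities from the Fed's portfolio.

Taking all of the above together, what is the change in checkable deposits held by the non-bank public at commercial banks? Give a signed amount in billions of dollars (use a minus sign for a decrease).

OMO purchase (from banks) $74 billion: the counterparty is a bank, so public deposits are unchanged → 0.
Currency withdrawal $37 billion: non-bank counterparties' bank balances fall → −$37B.
Discount-window repayment $48 billion: the counterparty is a bank, so public deposits are unchanged → 0.
Government spending $64 billion: non-bank counterparties' bank balances rise → +$64B.
Asset sale (to non-banks) $63 billion: non-bank counterparties' bank balances fall → −$63B.
Net: 0 − 37 + 0 + 64 − 63 = -$36 billion.

-$36 billion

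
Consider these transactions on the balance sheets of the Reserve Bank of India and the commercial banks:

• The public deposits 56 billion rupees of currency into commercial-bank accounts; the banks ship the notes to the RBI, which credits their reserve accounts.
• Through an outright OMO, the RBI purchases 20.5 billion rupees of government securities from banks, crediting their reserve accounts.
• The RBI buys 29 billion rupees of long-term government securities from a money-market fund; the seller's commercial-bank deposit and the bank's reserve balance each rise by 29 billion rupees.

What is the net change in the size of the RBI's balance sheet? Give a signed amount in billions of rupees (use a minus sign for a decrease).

+49.5 billion

RBI balance sheet:
  Assets:      Securities +49.5B
  Liabilities: Bank reserves +105.5B, Currency in circulation −56B
Commercial banking system:
  Assets:      Reserves at CB +105.5B, Securities −20.5B
  Liabilities: Checkable deposits +85B
Change in total RBI assets = +49.5 billion.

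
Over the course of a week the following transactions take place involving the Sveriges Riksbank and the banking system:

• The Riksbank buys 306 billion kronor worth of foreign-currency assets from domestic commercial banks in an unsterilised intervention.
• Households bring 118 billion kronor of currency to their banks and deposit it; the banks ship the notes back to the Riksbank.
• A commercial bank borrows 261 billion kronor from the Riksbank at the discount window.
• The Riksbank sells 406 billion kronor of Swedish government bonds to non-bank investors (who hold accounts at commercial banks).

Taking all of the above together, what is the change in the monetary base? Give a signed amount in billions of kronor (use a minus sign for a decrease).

FX purchase 306 billion kronor: Riksbank balance sheet expands → +306B.
Currency deposit 118 billion kronor: just a shift between currency and reserves — both are base money → 0.
Discount-window loan 261 billion kronor: Riksbank balance sheet expands → +261B.
Asset sale (to non-banks) 406 billion kronor: Riksbank balance sheet contracts → −406B.
Net: 306 + 0 + 261 − 406 = +161 billion.

+161 billion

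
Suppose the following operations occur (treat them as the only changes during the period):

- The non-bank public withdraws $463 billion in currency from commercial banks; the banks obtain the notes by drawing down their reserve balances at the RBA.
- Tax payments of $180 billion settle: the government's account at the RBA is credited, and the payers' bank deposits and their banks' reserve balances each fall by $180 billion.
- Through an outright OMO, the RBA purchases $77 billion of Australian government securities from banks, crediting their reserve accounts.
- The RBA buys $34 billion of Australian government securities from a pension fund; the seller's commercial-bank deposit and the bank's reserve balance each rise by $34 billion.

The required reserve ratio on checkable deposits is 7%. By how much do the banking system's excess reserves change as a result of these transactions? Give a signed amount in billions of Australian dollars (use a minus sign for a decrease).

Currency withdrawal $463 billion: reserves −$463B, deposits −$463B.
Government account inflow $180 billion: reserves −$180B, deposits −$180B.
OMO purchase (from banks) $77 billion: reserves +$77B, deposits 0.
Asset purchase (from non-banks) $34 billion: reserves +$34B, deposits +$34B.
Totals: Δreserves = −$532B, Δdeposits = −$609B.
Δrequired reserves = 7% × −$609B = −$42.63B.
Δexcess reserves = Δreserves − Δrequired = −$532B − (−$42.63B) = -$489.37 billion.

-$489.37 billion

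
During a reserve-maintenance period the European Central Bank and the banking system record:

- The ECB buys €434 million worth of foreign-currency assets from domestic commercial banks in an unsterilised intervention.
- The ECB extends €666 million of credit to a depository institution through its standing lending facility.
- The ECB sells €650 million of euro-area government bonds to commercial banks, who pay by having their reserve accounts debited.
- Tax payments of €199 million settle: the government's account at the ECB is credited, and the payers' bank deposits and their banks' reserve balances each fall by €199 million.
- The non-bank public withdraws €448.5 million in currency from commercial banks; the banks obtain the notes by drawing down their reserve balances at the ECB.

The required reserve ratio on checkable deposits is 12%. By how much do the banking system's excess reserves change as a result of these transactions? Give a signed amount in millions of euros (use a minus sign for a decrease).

-€119.8 million

FX purchase €434 million: reserves +€434M, deposits 0.
Discount-window loan €666 million: reserves +€666M, deposits 0.
OMO sale (to banks) €650 million: reserves −€650M, deposits 0.
Government account inflow €199 million: reserves −€199M, deposits −€199M.
Currency withdrawal €448.5 million: reserves −€448.5M, deposits −€448.5M.
Totals: Δreserves = −€197.5M, Δdeposits = −€647.5M.
Δrequired reserves = 12% × −€647.5M = −€77.7M.
Δexcess reserves = Δreserves − Δrequired = −€197.5M − (−€77.7M) = -€119.8 million.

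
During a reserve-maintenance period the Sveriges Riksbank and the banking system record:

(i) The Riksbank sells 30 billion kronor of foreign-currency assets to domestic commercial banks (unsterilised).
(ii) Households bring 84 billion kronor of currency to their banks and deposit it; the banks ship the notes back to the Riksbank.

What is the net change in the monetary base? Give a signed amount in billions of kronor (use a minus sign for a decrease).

-30 billion

FX sale 30 billion kronor: Riksbank balance sheet contracts → −30B.
Currency deposit 84 billion kronor: just a shift between currency and reserves — both are base money → 0.
Net: −30 + 0 = -30 billion.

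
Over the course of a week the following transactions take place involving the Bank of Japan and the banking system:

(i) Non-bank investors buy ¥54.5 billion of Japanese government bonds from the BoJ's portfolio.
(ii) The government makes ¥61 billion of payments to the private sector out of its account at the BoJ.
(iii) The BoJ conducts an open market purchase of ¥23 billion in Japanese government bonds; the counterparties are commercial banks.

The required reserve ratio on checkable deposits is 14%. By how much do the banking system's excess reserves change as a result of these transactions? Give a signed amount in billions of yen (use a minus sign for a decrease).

+¥28.59 billion

Asset sale (to non-banks) ¥54.5 billion: reserves −¥54.5B, deposits −¥54.5B.
Government spending ¥61 billion: reserves +¥61B, deposits +¥61B.
OMO purchase (from banks) ¥23 billion: reserves +¥23B, deposits 0.
Totals: Δreserves = +¥29.5B, Δdeposits = +¥6.5B.
Δrequired reserves = 14% × +¥6.5B = +¥0.91B.
Δexcess reserves = Δreserves − Δrequired = +¥29.5B − (+¥0.91B) = +¥28.59 billion.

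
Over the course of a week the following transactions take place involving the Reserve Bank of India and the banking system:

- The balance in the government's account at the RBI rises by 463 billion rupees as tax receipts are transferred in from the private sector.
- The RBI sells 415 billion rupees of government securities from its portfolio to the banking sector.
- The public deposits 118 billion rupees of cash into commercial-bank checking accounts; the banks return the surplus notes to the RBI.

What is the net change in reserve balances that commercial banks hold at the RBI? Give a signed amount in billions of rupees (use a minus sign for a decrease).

Government account inflow 463 billion rupees: funds move from bank reserves into the government account → −463B.
OMO sale (to banks) 415 billion rupees: the buying banks pay out of their reserve balances → −415B.
Currency deposit 118 billion rupees: returned notes are swapped for reserve credit → +118B.
Net: −463 − 415 + 118 = -760 billion.

-760 billion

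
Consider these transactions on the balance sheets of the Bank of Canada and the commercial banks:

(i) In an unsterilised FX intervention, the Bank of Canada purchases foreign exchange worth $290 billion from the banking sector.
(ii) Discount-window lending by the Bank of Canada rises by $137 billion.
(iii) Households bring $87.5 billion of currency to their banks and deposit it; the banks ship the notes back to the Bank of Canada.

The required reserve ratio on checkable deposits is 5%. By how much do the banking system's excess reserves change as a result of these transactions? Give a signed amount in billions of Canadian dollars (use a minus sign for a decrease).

FX purchase $290 billion: reserves +$290B, deposits 0.
Discount-window loan $137 billion: reserves +$137B, deposits 0.
Currency deposit $87.5 billion: reserves +$87.5B, deposits +$87.5B.
Totals: Δreserves = +$514.5B, Δdeposits = +$87.5B.
Δrequired reserves = 5% × +$87.5B = +$4.375B.
Δexcess reserves = Δreserves − Δrequired = +$514.5B − (+$4.375B) = +$510.125 billion.

+$510.125 billion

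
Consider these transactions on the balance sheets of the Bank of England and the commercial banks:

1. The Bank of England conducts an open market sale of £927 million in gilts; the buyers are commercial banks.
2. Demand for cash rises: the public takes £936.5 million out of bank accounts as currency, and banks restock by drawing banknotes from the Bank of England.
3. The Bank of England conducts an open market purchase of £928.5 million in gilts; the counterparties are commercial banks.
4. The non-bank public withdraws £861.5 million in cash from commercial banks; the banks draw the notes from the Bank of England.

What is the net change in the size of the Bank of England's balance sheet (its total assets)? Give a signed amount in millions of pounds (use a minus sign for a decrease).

+£1.5 million

OMO sale (to banks) £927 million: a Bank of England asset is shed → −£927M.
Currency withdrawal £936.5 million: only the composition of liabilities changes → 0.
OMO purchase (from banks) £928.5 million: a Bank of England asset is acquired → +£928.5M.
Currency withdrawal £861.5 million: only the composition of liabilities changes → 0.
Net: −927 + 0 + 928.5 + 0 = +£1.5 million.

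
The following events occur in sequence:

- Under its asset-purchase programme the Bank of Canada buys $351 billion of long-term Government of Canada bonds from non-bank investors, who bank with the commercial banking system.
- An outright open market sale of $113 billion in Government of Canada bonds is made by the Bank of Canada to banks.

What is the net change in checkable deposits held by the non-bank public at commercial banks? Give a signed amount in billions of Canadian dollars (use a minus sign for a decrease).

+$351 billion

Asset purchase (from non-banks) $351 billion: non-bank counterparties' bank balances rise → +$351B.
OMO sale (to banks) $113 billion: the counterparty is a bank, so public deposits are unchanged → 0.
Net: 351 + 0 = +$351 billion.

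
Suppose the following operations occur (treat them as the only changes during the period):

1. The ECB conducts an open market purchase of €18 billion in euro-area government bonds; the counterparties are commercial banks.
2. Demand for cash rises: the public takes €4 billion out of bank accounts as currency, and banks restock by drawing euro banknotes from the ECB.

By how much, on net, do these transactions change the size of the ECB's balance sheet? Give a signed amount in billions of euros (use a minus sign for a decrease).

+€18 billion

OMO purchase (from banks) €18 billion: an ECB asset is acquired → +€18B.
Currency withdrawal €4 billion: only the composition of liabilities changes → 0.
Net: 18 + 0 = +€18 billion.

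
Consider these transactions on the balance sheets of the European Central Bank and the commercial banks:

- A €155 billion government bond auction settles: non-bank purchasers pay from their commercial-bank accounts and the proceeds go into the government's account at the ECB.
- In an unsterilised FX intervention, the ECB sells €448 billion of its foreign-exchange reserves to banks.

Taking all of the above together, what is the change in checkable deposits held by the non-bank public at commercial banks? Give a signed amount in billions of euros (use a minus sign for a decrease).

-€155 billion

Government account inflow €155 billion: non-bank counterparties' bank balances fall → −€155B.
FX sale €448 billion: the counterparty is a bank, so public deposits are unchanged → 0.
Net: −155 + 0 = -€155 billion.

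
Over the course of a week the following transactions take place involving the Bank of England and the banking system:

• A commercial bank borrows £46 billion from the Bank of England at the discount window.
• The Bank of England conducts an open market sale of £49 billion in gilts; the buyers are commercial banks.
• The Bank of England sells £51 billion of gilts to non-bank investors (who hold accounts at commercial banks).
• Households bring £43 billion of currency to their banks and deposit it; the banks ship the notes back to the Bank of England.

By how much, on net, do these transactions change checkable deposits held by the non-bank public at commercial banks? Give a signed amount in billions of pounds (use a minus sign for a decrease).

Discount-window loan £46 billion: the counterparty is a bank, so public deposits are unchanged → 0.
OMO sale (to banks) £49 billion: the counterparty is a bank, so public deposits are unchanged → 0.
Asset sale (to non-banks) £51 billion: non-bank counterparties' bank balances fall → −£51B.
Currency deposit £43 billion: non-bank counterparties' bank balances rise → +£43B.
Net: 0 + 0 − 51 + 43 = -£8 billion.

-£8 billion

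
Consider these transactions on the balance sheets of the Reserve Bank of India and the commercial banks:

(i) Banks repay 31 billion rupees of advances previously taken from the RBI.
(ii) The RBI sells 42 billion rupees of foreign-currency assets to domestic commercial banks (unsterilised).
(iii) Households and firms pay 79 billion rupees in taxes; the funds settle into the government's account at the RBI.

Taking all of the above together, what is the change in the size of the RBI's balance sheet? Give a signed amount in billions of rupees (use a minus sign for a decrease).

-73 billion

RBI balance sheet:
  Assets:      Loans to banks −31B, Foreign assets −42B
  Liabilities: Bank reserves −152B, Government deposits +79B
Commercial banking system:
  Assets:      Reserves at CB −152B, Foreign assets +42B
  Liabilities: Checkable deposits −79B, Borrowings from CB −31B
Change in total RBI assets = -73 billion.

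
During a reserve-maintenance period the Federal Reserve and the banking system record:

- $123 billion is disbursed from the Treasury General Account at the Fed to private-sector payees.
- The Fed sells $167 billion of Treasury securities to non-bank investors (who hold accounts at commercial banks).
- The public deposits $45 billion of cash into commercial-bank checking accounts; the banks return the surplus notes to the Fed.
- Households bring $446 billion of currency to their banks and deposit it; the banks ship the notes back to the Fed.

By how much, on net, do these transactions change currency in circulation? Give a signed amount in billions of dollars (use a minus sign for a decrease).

Fed balance sheet:
  Assets:      Securities −$167B
  Liabilities: Bank reserves +$447B, Currency in circulation −$491B, Government deposits −$123B
So the change in currency in circulation is -$491 billion.

-$491 billion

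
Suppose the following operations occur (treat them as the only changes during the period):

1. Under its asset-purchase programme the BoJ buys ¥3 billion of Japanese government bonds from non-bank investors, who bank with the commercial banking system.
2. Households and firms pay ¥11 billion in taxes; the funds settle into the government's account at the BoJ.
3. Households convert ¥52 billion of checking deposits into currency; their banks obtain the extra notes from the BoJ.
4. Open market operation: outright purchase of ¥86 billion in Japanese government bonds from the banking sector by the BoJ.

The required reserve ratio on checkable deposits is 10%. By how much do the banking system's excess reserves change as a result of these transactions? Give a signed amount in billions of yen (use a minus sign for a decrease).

Asset purchase (from non-banks) ¥3 billion: reserves +¥3B, deposits +¥3B.
Government account inflow ¥11 billion: reserves −¥11B, deposits −¥11B.
Currency withdrawal ¥52 billion: reserves −¥52B, deposits −¥52B.
OMO purchase (from banks) ¥86 billion: reserves +¥86B, deposits 0.
Totals: Δreserves = +¥26B, Δdeposits = −¥60B.
Δrequired reserves = 10% × −¥60B = −¥6B.
Δexcess reserves = Δreserves − Δrequired = +¥26B − (−¥6B) = +¥32 billion.

+¥32 billion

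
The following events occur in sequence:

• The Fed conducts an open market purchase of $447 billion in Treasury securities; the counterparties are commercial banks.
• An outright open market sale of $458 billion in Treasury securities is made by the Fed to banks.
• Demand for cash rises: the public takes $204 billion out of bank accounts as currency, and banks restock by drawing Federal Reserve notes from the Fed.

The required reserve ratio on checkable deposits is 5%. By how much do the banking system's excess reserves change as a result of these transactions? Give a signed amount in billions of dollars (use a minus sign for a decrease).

-$204.8 billion

OMO purchase (from banks) $447 billion: reserves +$447B, deposits 0.
OMO sale (to banks) $458 billion: reserves −$458B, deposits 0.
Currency withdrawal $204 billion: reserves −$204B, deposits −$204B.
Totals: Δreserves = −$215B, Δdeposits = −$204B.
Δrequired reserves = 5% × −$204B = −$10.2B.
Δexcess reserves = Δreserves − Δrequired = −$215B − (−$10.2B) = -$204.8 billion.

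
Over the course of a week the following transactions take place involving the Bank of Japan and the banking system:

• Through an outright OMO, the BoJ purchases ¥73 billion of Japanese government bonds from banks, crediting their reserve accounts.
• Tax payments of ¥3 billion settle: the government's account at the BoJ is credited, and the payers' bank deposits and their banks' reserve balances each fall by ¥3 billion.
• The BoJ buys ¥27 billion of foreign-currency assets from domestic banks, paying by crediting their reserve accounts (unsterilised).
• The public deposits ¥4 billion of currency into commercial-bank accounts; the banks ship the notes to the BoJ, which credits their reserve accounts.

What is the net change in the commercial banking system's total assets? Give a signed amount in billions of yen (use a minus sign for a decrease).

+¥1 billion

OMO purchase (from banks) ¥73 billion: just an asset swap on bank balance sheets → 0.
Government account inflow ¥3 billion: bank balance sheets shrink → −¥3B.
FX purchase ¥27 billion: just an asset swap on bank balance sheets → 0.
Currency deposit ¥4 billion: bank balance sheets expand → +¥4B.
Net: 0 − 3 + 0 + 4 = +¥1 billion.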